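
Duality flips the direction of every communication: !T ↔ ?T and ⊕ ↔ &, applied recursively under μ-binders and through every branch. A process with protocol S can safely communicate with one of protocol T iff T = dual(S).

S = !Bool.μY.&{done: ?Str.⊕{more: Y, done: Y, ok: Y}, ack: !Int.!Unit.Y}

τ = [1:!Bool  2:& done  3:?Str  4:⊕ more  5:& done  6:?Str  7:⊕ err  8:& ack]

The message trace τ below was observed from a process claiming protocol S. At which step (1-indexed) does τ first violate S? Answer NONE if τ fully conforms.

7

@1 !Bool  ok  state: μY.…
@2 & done  ok  state: ?Str.⊕{more: μY.…, done: μY.…, ok: μY.…}
@3 ?Str  ok  state: ⊕{more: μY.…, done: μY.…, ok: μY.…}
@4 ⊕ more  ok  state: μY.…
@5 & done  ok  state: ?Str.⊕{more: μY.…, done: μY.…, ok: μY.…}
@6 ?Str  ok  state: ⊕{more: μY.…, done: μY.…, ok: μY.…}
@7 got ⊕ err, protocol expects ⊕ more or ⊕ done or ⊕ ok  ✗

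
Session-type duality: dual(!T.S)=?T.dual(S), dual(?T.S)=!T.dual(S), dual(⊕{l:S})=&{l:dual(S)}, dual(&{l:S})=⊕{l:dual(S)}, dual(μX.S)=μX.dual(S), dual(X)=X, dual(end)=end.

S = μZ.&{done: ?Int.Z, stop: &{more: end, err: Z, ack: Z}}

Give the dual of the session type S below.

μZ.⊕{done: !Int.Z, stop: ⊕{more: end, err: Z, ack: Z}}

μZ = μZ  (μ self-dual)
  &{done,stop} = ⊕{done,stop}  (&→⊕)
    [done]
      ?Int = !Int
        Z ↦ Z
    [stop]
      &{more,err,ack} = ⊕{more,err,ack}  (&→⊕)
        [more]
          end ↦ end
        [err]
          Z ↦ Z
        [ack]
          Z ↦ Z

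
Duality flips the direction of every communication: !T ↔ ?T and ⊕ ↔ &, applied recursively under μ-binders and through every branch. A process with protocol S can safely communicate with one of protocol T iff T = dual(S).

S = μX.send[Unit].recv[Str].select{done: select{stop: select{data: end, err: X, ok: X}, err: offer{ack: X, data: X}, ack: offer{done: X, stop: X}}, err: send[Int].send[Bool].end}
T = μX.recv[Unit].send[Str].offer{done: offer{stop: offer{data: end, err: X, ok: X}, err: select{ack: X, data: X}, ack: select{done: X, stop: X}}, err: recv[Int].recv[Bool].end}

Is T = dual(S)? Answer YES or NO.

μX | μX  match (μ self-dual)
  send[Unit] | recv[Unit]  match
    recv[Str] | send[Str]  match
      select{done,err} | offer{done,err}  match labels match
        • done:
          select{stop,err,ack} | offer{stop,err,ack}  match labels match
            • stop:
              select{data,err,ok} | offer{data,err,ok}  match labels match
                • data:
                  end | end  match
                • err:
                  X | X  match
                • ok:
                  X | X  match
            • err:
              offer{ack,data} | select{ack,data}  match labels match
                • ack:
                  X | X  match
                • data:
                  X | X  match
            • ack:
              offer{done,stop} | select{done,stop}  match labels match
                • done:
                  X | X  match
                • stop:
                  X | X  match
        • err:
          send[Int] | recv[Int]  match
            send[Bool] | recv[Bool]  match
              end | end  match

YES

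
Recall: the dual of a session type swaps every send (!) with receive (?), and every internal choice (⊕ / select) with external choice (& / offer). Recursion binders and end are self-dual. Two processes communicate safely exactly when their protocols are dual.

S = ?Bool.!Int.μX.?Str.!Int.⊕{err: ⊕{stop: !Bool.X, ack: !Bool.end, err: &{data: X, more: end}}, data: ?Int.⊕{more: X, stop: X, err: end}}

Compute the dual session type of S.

?Bool → !Bool
  !Int → ?Int
    μX → μX  (rec unchanged)
      ?Str → !Str
        !Int → ?Int
          ⊕{err,data} → &{err,data}  (internal→external)
            [err]
              ⊕{stop,ack,err} → &{stop,ack,err}  (internal→external)
                [stop]
                  !Bool → ?Bool
                    dual(X) = X
                [ack]
                  !Bool → ?Bool
                    dual(end) = end
                [err]
                  &{data,more} → ⊕{data,more}  (external→internal)
                    [data]
                      dual(X) = X
                    [more]
                      dual(end) = end
            [data]
              ?Int → !Int
                ⊕{more,stop,err} → &{more,stop,err}  (internal→external)
                  [more]
                    dual(X) = X
                  [stop]
                    dual(X) = X
                  [err]
                    dual(end) = end

!Bool.?Int.μX.!Str.?Int.&{err: &{stop: ?Bool.X, ack: ?Bool.end, err: ⊕{data: X, more: end}}, data: !Int.&{more: X, stop: X, err: end}}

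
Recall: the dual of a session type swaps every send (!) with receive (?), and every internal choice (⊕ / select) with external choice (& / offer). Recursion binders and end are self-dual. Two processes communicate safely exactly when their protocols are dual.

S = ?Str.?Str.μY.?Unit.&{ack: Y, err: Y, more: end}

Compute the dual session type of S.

!Str.!Str.μY.!Unit.⊕{ack: Y, err: Y, more: end}

?Str = !Str
  ?Str = !Str
    μY = μY  (rec unchanged)
      ?Unit = !Unit
        &{ack,err,more} = ⊕{ack,err,more}  (external→internal)
          [ack]
            Y self-dual
          [err]
            Y self-dual
          [more]
            end self-dual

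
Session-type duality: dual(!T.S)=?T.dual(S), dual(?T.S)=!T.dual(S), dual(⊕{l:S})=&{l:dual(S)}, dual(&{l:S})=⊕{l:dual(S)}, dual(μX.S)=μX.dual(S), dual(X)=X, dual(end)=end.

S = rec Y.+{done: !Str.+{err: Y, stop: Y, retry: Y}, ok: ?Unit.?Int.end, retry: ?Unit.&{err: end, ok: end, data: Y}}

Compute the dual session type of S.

rec Y → rec Y  (binder kept)
  +{done,ok,retry} → &{done,ok,retry}  (select→offer)
    [done]
      !Str → ?Str
        +{err,stop,retry} → &{err,stop,retry}  (select→offer)
          [err]
            Y ↦ Y
          [stop]
            Y ↦ Y
          [retry]
            Y ↦ Y
    [ok]
      ?Unit → !Unit
        ?Int → !Int
          end ↦ end
    [retry]
      ?Unit → !Unit
        &{err,ok,data} → +{err,ok,data}  (offer→select)
          [err]
            end ↦ end
          [ok]
            end ↦ end
          [data]
            Y ↦ Y

rec Y.&{done: ?Str.&{err: Y, stop: Y, retry: Y}, ok: !Unit.!Int.end, retry: !Unit.+{err: end, ok: end, data: Y}}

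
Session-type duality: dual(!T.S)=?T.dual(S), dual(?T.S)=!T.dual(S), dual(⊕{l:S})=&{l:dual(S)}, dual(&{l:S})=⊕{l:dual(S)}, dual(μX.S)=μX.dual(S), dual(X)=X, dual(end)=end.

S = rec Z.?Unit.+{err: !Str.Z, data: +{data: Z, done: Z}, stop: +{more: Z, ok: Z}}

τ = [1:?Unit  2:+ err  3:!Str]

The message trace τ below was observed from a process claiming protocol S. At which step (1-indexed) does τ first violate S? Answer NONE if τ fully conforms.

@1 ?Unit  ok  state: +{err: !Str.rec Z.…, data: +{data: rec Z.…, done: rec Z.…}, stop: +{more: rec Z.…, ok: rec Z.…}}
@2 + err  ok  state: !Str.rec Z.…
@3 !Str  ok  state: rec Z.…
τ conforms to S (length 3)

NONE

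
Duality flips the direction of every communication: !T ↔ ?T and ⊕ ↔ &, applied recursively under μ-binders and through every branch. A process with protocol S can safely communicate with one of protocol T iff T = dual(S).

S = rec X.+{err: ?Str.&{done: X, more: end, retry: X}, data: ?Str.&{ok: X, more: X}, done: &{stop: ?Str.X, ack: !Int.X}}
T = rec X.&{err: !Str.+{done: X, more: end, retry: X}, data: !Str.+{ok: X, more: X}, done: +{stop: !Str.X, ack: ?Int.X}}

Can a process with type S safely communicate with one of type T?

rec X ‖ rec X  ✓ (μ self-dual)
  +{err,data,done} ‖ &{err,data,done}  ✓ same labels
    [err]
      ?Str ‖ !Str  ✓
        &{done,more,retry} ‖ +{done,more,retry}  ✓ same labels
          [done]
            X ‖ X  ✓
          [more]
            end ‖ end  ✓
          [retry]
            X ‖ X  ✓
    [data]
      ?Str ‖ !Str  ✓
        &{ok,more} ‖ +{ok,more}  ✓ same labels
          [ok]
            X ‖ X  ✓
          [more]
            X ‖ X  ✓
    [done]
      &{stop,ack} ‖ +{stop,ack}  ✓ same labels
        [stop]
          ?Str ‖ !Str  ✓
            X ‖ X  ✓
        [ack]
          !Int ‖ ?Int  ✓
            X ‖ X  ✓

YES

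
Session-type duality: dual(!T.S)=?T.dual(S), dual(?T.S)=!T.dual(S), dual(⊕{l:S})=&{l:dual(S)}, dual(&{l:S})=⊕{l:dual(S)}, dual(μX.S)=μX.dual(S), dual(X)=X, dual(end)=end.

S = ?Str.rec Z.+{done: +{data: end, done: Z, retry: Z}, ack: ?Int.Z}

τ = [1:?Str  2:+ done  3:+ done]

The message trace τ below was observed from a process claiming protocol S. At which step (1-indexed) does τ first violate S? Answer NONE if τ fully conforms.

step 1: ?Str  match  now at rec Z.…
step 2: + done  match  now at +{data: end, done: rec Z.…, retry: rec Z.…}
step 3: + done  match  now at rec Z.…
τ conforms to S (length 3)

NONE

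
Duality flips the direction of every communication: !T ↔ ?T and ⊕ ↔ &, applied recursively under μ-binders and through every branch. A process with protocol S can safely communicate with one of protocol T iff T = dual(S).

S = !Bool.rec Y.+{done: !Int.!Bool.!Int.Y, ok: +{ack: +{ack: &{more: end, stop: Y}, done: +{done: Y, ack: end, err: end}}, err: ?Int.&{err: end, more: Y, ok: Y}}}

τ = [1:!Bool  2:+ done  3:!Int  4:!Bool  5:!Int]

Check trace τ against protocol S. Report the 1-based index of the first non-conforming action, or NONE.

step 1: !Bool  match  state: rec Y.…
step 2: + done  match  state: !Int.!Bool.!Int.rec Y.…
step 3: !Int  match  state: !Bool.!Int.rec Y.…
step 4: !Bool  match  state: !Int.rec Y.…
step 5: !Int  match  state: rec Y.…
all 5 steps conform

NONE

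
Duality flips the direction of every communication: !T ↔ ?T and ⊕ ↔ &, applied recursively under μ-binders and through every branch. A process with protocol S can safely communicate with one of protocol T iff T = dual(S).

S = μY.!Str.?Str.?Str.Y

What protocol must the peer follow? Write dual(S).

μY → μY  (binder kept)
  !Str → ?Str
    ?Str → !Str
      ?Str → !Str
        dual(Y) = Y

μY.?Str.!Str.!Str.Y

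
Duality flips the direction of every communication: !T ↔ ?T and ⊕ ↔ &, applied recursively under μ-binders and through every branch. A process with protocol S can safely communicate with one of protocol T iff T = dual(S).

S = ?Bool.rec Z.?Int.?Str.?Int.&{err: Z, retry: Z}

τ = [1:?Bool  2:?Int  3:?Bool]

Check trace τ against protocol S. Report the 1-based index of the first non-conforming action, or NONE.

@1 ?Bool  ✓  residual = rec Z.…
@2 ?Int  ✓  residual = ?Str.?Int.&{err: rec Z.…, retry: rec Z.…}
@3 got ?Bool, protocol expects ?Str  ✗

3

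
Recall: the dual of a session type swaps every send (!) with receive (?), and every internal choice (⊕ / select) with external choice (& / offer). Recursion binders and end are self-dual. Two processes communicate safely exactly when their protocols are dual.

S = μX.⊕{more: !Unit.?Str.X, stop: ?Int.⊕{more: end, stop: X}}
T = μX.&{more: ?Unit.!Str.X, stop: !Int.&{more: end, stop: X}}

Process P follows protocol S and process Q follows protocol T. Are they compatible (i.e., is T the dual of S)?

μX vs μX  ok (binder kept)
  ⊕{more,stop} vs &{more,stop}  ok label sets agree
    • more:
      !Unit vs ?Unit  ok
        ?Str vs !Str  ok
          X vs X  ok
    • stop:
      ?Int vs !Int  ok
        ⊕{more,stop} vs &{more,stop}  ok label sets agree
          • more:
            end vs end  ok
          • stop:
            X vs X  ok

YES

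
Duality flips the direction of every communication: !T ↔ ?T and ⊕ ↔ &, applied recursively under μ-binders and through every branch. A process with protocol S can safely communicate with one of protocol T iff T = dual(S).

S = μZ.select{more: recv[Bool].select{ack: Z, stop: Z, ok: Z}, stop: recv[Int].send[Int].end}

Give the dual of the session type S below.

μZ.offer{more: send[Bool].offer{ack: Z, stop: Z, ok: Z}, stop: send[Int].recv[Int].end}

μZ → μZ  (μ self-dual)
  select{more,stop} → offer{more,stop}  (select→offer)
    • more:
      recv[Bool] → send[Bool]
        select{ack,stop,ok} → offer{ack,stop,ok}  (select→offer)
          • ack:
            dual(Z) = Z
          • stop:
            dual(Z) = Z
          • ok:
            dual(Z) = Z
    • stop:
      recv[Int] → send[Int]
        send[Int] → recv[Int]
          dual(end) = end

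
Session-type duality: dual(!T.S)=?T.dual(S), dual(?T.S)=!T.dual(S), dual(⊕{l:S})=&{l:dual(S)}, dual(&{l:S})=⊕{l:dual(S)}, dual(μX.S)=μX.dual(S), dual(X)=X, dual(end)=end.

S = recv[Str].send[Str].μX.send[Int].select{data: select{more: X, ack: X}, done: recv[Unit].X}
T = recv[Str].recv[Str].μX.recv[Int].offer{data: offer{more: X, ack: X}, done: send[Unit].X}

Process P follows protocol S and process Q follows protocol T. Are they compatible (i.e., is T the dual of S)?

NO

recv[Str] | recv[Str]  ✗ same direction on both sides — not dual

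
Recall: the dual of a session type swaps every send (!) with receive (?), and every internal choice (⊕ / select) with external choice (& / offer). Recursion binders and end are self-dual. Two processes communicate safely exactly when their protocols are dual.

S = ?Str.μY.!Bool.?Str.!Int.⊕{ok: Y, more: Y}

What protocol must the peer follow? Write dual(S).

!Str.μY.?Bool.!Str.?Int.&{ok: Y, more: Y}

?Str ↦ !Str
  μY ↦ μY  (μ self-dual)
    !Bool ↦ ?Bool
      ?Str ↦ !Str
        !Int ↦ ?Int
          ⊕{ok,more} ↦ &{ok,more}  (internal→external)
            [ok]
              Y ↦ Y
            [more]
              Y ↦ Y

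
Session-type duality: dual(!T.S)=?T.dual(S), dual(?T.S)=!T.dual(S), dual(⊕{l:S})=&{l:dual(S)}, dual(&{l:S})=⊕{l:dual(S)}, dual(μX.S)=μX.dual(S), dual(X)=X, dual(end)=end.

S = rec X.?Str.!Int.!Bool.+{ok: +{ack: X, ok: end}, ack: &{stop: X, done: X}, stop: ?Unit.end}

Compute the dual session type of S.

rec X → rec X  (μ self-dual)
  ?Str → !Str
    !Int → ?Int
      !Bool → ?Bool
        +{ok,ack,stop} → &{ok,ack,stop}  (select→offer)
          • ok:
            +{ack,ok} → &{ack,ok}  (select→offer)
              • ack:
                dual(X) = X
              • ok:
                dual(end) = end
          • ack:
            &{stop,done} → +{stop,done}  (external→internal)
              • stop:
                dual(X) = X
              • done:
                dual(X) = X
          • stop:
            ?Unit → !Unit
              dual(end) = end

rec X.!Str.?Int.?Bool.&{ok: &{ack: X, ok: end}, ack: +{stop: X, done: X}, stop: !Unit.end}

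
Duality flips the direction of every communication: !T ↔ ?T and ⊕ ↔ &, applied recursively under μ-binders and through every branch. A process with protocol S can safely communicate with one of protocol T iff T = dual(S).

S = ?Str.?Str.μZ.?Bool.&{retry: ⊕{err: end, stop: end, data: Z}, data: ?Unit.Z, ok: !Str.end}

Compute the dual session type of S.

!Str.!Str.μZ.!Bool.⊕{retry: &{err: end, stop: end, data: Z}, data: !Unit.Z, ok: ?Str.end}

?Str = !Str
  ?Str = !Str
    μZ = μZ  (rec unchanged)
      ?Bool = !Bool
        &{retry,data,ok} = ⊕{retry,data,ok}  (&→⊕)
          [retry]
            ⊕{err,stop,data} = &{err,stop,data}  (select→offer)
              [err]
                end self-dual
              [stop]
                end self-dual
              [data]
                Z self-dual
          [data]
            ?Unit = !Unit
              Z self-dual
          [ok]
            !Str = ?Str
              end self-dual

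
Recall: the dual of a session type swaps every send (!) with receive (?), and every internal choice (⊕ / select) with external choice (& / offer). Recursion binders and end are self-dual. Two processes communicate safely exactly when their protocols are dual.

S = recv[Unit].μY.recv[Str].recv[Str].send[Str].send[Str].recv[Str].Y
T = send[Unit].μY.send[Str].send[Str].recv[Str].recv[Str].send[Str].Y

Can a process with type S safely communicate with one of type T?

YES

recv[Unit] | send[Unit]  match
  μY | μY  match (μ self-dual)
    recv[Str] | send[Str]  match
      recv[Str] | send[Str]  match
        send[Str] | recv[Str]  match
          send[Str] | recv[Str]  match
            recv[Str] | send[Str]  match
              Y | Y  match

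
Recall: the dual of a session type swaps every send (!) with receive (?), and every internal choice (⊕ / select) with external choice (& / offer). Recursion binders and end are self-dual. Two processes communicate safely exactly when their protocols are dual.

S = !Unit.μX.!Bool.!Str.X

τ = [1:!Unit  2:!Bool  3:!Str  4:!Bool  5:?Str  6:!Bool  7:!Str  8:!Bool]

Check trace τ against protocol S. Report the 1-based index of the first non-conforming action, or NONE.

5

step 1: !Unit  ok  residual = μX.…
step 2: !Bool  ok  residual = !Str.μX.…
step 3: !Str  ok  residual = μX.…
step 4: !Bool  ok  residual = !Str.μX.…
step 5: got ?Str, protocol expects !Str  ✗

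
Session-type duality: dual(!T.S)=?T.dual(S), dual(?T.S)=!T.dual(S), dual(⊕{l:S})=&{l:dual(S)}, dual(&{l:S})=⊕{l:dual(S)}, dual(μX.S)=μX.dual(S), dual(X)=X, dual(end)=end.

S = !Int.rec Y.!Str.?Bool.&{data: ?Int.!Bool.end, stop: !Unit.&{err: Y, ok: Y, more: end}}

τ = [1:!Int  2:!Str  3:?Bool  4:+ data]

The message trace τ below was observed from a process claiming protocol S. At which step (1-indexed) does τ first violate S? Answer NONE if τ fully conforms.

@1 !Int  ✓  cont: rec Y.…
@2 !Str  ✓  cont: ?Bool.&{data: ?Int.!Bool.end, stop: !Unit.&{err: rec Y.…, ok: rec Y.…, more: end}}
@3 ?Bool  ✓  cont: &{data: ?Int.!Bool.end, stop: !Unit.&{err: rec Y.…, ok: rec Y.…, more: end}}
@4 got + data, protocol expects & data or & stop  ✗

4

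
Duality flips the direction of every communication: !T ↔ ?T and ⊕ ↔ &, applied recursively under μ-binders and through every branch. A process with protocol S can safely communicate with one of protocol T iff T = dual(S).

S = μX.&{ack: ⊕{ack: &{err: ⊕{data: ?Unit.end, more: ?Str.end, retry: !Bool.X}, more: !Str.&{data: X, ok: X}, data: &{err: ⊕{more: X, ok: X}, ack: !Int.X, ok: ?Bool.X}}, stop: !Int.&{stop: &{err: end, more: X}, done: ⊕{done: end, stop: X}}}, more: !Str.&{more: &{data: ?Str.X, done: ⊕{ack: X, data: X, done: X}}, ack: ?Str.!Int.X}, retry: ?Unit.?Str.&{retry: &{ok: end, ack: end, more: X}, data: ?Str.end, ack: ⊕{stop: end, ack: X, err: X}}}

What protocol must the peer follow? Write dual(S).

μX.⊕{ack: &{ack: ⊕{err: &{data: !Unit.end, more: !Str.end, retry: ?Bool.X}, more: ?Str.⊕{data: X, ok: X}, data: ⊕{err: &{more: X, ok: X}, ack: ?Int.X, ok: !Bool.X}}, stop: ?Int.⊕{stop: ⊕{err: end, more: X}, done: &{done: end, stop: X}}}, more: ?Str.⊕{more: ⊕{data: !Str.X, done: &{ack: X, data: X, done: X}}, ack: !Str.?Int.X}, retry: !Unit.!Str.⊕{retry: ⊕{ok: end, ack: end, more: X}, data: !Str.end, ack: &{stop: end, ack: X, err: X}}}

μX = μX  (binder kept)
  &{ack,more,retry} = ⊕{ack,more,retry}  (offer→select)
    [ack]
      ⊕{ack,stop} = &{ack,stop}  (internal→external)
        [ack]
          &{err,more,data} = ⊕{err,more,data}  (offer→select)
            [err]
              ⊕{data,more,retry} = &{data,more,retry}  (internal→external)
                [data]
                  ?Unit = !Unit
                    end ↦ end
                [more]
                  ?Str = !Str
                    end ↦ end
                [retry]
                  !Bool = ?Bool
                    X ↦ X
            [more]
              !Str = ?Str
                &{data,ok} = ⊕{data,ok}  (offer→select)
                  [data]
                    X ↦ X
                  [ok]
                    X ↦ X
            [data]
              &{err,ack,ok} = ⊕{err,ack,ok}  (offer→select)
                [err]
                  ⊕{more,ok} = &{more,ok}  (internal→external)
                    [more]
                      X ↦ X
                    [ok]
                      X ↦ X
                [ack]
                  !Int = ?Int
                    X ↦ X
                [ok]
                  ?Bool = !Bool
                    X ↦ X
        [stop]
          !Int = ?Int
            &{stop,done} = ⊕{stop,done}  (offer→select)
              [stop]
                &{err,more} = ⊕{err,more}  (offer→select)
                  [err]
                    end ↦ end
                  [more]
                    X ↦ X
              [done]
                ⊕{done,stop} = &{done,stop}  (internal→external)
                  [done]
                    end ↦ end
                  [stop]
                    X ↦ X
    [more]
      !Str = ?Str
        &{more,ack} = ⊕{more,ack}  (offer→select)
          [more]
            &{data,done} = ⊕{data,done}  (offer→select)
              [data]
                ?Str = !Str
                  X ↦ X
              [done]
                ⊕{ack,data,done} = &{ack,data,done}  (internal→external)
                  [ack]
                    X ↦ X
                  [data]
                    X ↦ X
                  [done]
                    X ↦ X
          [ack]
            ?Str = !Str
              !Int = ?Int
                X ↦ X
    [retry]
      ?Unit = !Unit
        ?Str = !Str
          &{retry,data,ack} = ⊕{retry,data,ack}  (offer→select)
            [retry]
              &{ok,ack,more} = ⊕{ok,ack,more}  (offer→select)
                [ok]
                  end ↦ end
                [ack]
                  end ↦ end
                [more]
                  X ↦ X
            [data]
              ?Str = !Str
                end ↦ end
            [ack]
              ⊕{stop,ack,err} = &{stop,ack,err}  (internal→external)
                [stop]
                  end ↦ end
                [ack]
                  X ↦ X
                [err]
                  X ↦ X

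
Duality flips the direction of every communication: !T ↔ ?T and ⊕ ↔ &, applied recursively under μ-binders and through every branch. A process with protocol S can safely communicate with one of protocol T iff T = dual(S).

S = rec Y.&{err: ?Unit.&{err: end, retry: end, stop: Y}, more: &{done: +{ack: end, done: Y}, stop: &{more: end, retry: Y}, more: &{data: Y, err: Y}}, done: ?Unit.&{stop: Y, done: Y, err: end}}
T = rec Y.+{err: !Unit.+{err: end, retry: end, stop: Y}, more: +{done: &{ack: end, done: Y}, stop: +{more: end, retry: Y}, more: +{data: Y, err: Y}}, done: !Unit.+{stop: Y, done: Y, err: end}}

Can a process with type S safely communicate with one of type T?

rec Y | rec Y  match (binder kept)
  &{err,more,done} | +{err,more,done}  match same labels
    [err]
      ?Unit | !Unit  match
        &{err,retry,stop} | +{err,retry,stop}  match same labels
          [err]
            end | end  match
          [retry]
            end | end  match
          [stop]
            Y | Y  match
    [more]
      &{done,stop,more} | +{done,stop,more}  match same labels
        [done]
          +{ack,done} | &{ack,done}  match same labels
            [ack]
              end | end  match
            [done]
              Y | Y  match
        [stop]
          &{more,retry} | +{more,retry}  match same labels
            [more]
              end | end  match
            [retry]
              Y | Y  match
        [more]
          &{data,err} | +{data,err}  match same labels
            [data]
              Y | Y  match
            [err]
              Y | Y  match
    [done]
      ?Unit | !Unit  match
        &{stop,done,err} | +{stop,done,err}  match same labels
          [stop]
            Y | Y  match
          [done]
            Y | Y  match
          [err]
            end | end  match

YES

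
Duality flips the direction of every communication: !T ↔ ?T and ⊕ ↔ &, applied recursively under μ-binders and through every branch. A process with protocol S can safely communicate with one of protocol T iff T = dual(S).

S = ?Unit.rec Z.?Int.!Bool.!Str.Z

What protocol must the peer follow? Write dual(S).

!Unit.rec Z.!Int.?Bool.?Str.Z

?Unit → !Unit
  rec Z → rec Z  (μ self-dual)
    ?Int → !Int
      !Bool → ?Bool
        !Str → ?Str
          dual(Z) = Z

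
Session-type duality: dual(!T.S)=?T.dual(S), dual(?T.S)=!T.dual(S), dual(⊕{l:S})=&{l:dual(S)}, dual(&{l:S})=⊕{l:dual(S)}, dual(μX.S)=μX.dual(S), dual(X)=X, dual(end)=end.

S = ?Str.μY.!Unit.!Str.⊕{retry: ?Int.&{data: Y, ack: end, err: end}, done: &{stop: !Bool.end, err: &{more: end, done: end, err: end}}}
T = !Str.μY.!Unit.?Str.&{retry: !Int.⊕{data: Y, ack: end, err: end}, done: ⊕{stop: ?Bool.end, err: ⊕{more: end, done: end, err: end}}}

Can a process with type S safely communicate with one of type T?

NO

?Str | !Str  match
  μY | μY  match (rec unchanged)
    !Unit | !Unit  ✗ same direction on both sides — not dual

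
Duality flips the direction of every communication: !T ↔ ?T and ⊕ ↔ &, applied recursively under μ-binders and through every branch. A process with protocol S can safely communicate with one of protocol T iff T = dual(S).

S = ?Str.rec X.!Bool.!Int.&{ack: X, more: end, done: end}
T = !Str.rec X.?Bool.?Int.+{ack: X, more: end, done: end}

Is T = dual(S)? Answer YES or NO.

YES

?Str ‖ !Str  ok
  rec X ‖ rec X  ok (rec unchanged)
    !Bool ‖ ?Bool  ok
      !Int ‖ ?Int  ok
        &{ack,more,done} ‖ +{ack,more,done}  ok labels match
          [ack]
            X ‖ X  ok
          [more]
            end ‖ end  ok
          [done]
            end ‖ end  ok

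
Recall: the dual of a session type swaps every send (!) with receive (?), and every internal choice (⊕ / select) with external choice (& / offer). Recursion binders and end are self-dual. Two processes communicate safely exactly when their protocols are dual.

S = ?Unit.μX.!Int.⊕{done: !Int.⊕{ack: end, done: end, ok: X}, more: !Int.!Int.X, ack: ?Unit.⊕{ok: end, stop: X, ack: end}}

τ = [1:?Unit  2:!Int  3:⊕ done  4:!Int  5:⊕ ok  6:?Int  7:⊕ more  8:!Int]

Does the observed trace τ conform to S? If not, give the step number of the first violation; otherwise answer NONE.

step 1: ?Unit  ✓  residual = μX.…
step 2: !Int  ✓  residual = ⊕{done: !Int.⊕{ack: end, done: end, ok: μX.…}, more: !Int.!Int.μX.…, ack: ?Unit.⊕{ok: end, stop: μX.…, ack: end}}
step 3: ⊕ done  ✓  residual = !Int.⊕{ack: end, done: end, ok: μX.…}
step 4: !Int  ✓  residual = ⊕{ack: end, done: end, ok: μX.…}
step 5: ⊕ ok  ✓  residual = μX.…
step 6: got ?Int, protocol expects !Int  ✗

6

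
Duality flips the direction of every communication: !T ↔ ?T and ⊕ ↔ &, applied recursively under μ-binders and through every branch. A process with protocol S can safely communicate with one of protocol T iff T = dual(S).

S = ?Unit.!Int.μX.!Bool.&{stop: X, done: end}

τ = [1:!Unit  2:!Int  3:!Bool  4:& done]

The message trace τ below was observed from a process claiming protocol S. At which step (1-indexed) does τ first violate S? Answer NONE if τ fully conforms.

@1 got !Unit, protocol expects ?Unit  ✗

1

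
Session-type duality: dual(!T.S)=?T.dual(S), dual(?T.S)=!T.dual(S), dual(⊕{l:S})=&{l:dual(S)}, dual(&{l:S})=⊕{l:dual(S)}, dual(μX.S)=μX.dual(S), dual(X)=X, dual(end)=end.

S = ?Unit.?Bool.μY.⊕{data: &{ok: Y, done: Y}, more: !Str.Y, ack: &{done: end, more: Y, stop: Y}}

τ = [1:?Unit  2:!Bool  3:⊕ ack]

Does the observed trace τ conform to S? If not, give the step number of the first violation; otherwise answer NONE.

2

step 1: ?Unit  ✓  residual = ?Bool.μY.…
step 2: got !Bool, protocol expects ?Bool  ✗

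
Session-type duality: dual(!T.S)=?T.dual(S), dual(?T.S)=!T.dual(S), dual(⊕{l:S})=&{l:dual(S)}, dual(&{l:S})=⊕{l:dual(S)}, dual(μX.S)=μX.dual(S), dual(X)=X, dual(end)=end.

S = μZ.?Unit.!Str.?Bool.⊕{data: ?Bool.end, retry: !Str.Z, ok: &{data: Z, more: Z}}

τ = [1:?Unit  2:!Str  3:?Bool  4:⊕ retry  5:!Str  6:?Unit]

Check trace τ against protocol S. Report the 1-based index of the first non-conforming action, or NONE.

[1] ?Unit  ok  now at !Str.?Bool.⊕{data: ?Bool.end, retry: !Str.μZ.…, ok: &{data: μZ.…, more: μZ.…}}
[2] !Str  ok  now at ?Bool.⊕{data: ?Bool.end, retry: !Str.μZ.…, ok: &{data: μZ.…, more: μZ.…}}
[3] ?Bool  ok  now at ⊕{data: ?Bool.end, retry: !Str.μZ.…, ok: &{data: μZ.…, more: μZ.…}}
[4] ⊕ retry  ok  now at !Str.μZ.…
[5] !Str  ok  now at μZ.…
[6] ?Unit  ok  now at !Str.?Bool.⊕{data: ?Bool.end, retry: !Str.μZ.…, ok: &{data: μZ.…, more: μZ.…}}
all 6 steps conform

NONE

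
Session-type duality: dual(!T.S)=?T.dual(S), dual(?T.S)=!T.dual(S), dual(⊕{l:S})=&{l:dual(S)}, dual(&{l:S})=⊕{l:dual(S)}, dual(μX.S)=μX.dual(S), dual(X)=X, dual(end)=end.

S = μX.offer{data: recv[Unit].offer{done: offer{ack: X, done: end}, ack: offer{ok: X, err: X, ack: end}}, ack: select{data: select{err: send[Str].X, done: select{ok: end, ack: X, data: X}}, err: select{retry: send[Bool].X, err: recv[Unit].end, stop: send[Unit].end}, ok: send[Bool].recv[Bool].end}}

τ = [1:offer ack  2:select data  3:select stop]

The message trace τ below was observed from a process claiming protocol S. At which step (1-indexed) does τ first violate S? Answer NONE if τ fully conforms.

step 1: offer ack  ok  residual = select{data: select{err: send[Str].μX.…, done: select{ok: end, ack: μX.…, data: μX.…}}, err: select{retry: send[Bool].μX.…, err: recv[Unit].end, stop: send[Unit].end}, ok: send[Bool].recv[Bool].end}
step 2: select data  ok  residual = select{err: send[Str].μX.…, done: select{ok: end, ack: μX.…, data: μX.…}}
step 3: got select stop, protocol expects select err or select done  ✗

3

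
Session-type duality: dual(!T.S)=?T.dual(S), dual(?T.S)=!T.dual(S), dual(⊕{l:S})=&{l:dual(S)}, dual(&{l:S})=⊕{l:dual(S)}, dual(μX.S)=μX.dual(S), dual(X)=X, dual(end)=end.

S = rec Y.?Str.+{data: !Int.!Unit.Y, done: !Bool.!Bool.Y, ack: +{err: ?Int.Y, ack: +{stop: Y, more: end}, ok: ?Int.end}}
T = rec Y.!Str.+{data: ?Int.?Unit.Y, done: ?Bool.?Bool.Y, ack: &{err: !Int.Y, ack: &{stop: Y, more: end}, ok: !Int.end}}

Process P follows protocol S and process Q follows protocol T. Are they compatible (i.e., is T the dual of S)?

rec Y ‖ rec Y  ✓ (μ self-dual)
  ?Str ‖ !Str  ✓
    +{data,done,ack} ‖ +{data,done,ack}  ✗ choice polarity not flipped — not dual

NO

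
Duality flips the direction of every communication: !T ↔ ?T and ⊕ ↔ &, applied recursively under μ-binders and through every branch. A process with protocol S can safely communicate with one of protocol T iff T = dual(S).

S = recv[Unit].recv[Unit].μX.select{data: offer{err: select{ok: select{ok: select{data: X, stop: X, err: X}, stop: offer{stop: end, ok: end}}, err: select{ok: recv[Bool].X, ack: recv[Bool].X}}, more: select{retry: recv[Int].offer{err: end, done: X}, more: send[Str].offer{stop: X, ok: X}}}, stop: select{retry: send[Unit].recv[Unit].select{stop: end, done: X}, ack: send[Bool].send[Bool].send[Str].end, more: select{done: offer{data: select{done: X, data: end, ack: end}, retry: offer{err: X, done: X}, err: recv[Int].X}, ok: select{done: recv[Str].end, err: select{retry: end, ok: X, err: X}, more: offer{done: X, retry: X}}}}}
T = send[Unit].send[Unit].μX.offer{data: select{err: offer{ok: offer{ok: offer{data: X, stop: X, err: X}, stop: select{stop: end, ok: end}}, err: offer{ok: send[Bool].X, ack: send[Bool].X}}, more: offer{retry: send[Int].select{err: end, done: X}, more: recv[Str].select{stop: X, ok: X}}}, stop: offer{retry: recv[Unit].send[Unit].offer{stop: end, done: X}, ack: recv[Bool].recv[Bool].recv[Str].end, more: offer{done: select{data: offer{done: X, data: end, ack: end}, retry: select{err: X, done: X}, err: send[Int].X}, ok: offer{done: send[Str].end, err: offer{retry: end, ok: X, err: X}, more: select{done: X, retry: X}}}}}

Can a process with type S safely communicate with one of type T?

YES

recv[Unit] | send[Unit]  ✓
  recv[Unit] | send[Unit]  ✓
    μX | μX  ✓ (rec unchanged)
      select{data,stop} | offer{data,stop}  ✓ labels match
        [data]
          offer{err,more} | select{err,more}  ✓ labels match
            [err]
              select{ok,err} | offer{ok,err}  ✓ labels match
                [ok]
                  select{ok,stop} | offer{ok,stop}  ✓ labels match
                    [ok]
                      select{data,stop,err} | offer{data,stop,err}  ✓ labels match
                        [data]
                          X | X  ✓
                        [stop]
                          X | X  ✓
                        [err]
                          X | X  ✓
                    [stop]
                      offer{stop,ok} | select{stop,ok}  ✓ labels match
                        [stop]
                          end | end  ✓
                        [ok]
                          end | end  ✓
                [err]
                  select{ok,ack} | offer{ok,ack}  ✓ labels match
                    [ok]
                      recv[Bool] | send[Bool]  ✓
                        X | X  ✓
                    [ack]
                      recv[Bool] | send[Bool]  ✓
                        X | X  ✓
            [more]
              select{retry,more} | offer{retry,more}  ✓ labels match
                [retry]
                  recv[Int] | send[Int]  ✓
                    offer{err,done} | select{err,done}  ✓ labels match
                      [err]
                        end | end  ✓
                      [done]
                        X | X  ✓
                [more]
                  send[Str] | recv[Str]  ✓
                    offer{stop,ok} | select{stop,ok}  ✓ labels match
                      [stop]
                        X | X  ✓
                      [ok]
                        X | X  ✓
        [stop]
          select{retry,ack,more} | offer{retry,ack,more}  ✓ labels match
            [retry]
              send[Unit] | recv[Unit]  ✓
                recv[Unit] | send[Unit]  ✓
                  select{stop,done} | offer{stop,done}  ✓ labels match
                    [stop]
                      end | end  ✓
                    [done]
                      X | X  ✓
            [ack]
              send[Bool] | recv[Bool]  ✓
                send[Bool] | recv[Bool]  ✓
                  send[Str] | recv[Str]  ✓
                    end | end  ✓
            [more]
              select{done,ok} | offer{done,ok}  ✓ labels match
                [done]
                  offer{data,retry,err} | select{data,retry,err}  ✓ labels match
                    [data]
                      select{done,data,ack} | offer{done,data,ack}  ✓ labels match
                        [done]
                          X | X  ✓
                        [data]
                          end | end  ✓
                        [ack]
                          end | end  ✓
                    [retry]
                      offer{err,done} | select{err,done}  ✓ labels match
                        [err]
                          X | X  ✓
                        [done]
                          X | X  ✓
                    [err]
                      recv[Int] | send[Int]  ✓
                        X | X  ✓
                [ok]
                  select{done,err,more} | offer{done,err,more}  ✓ labels match
                    [done]
                      recv[Str] | send[Str]  ✓
                        end | end  ✓
                    [err]
                      select{retry,ok,err} | offer{retry,ok,err}  ✓ labels match
                        [retry]
                          end | end  ✓
                        [ok]
                          X | X  ✓
                        [err]
                          X | X  ✓
                    [more]
                      offer{done,retry} | select{done,retry}  ✓ labels match
                        [done]
                          X | X  ✓
                        [retry]
                          X | X  ✓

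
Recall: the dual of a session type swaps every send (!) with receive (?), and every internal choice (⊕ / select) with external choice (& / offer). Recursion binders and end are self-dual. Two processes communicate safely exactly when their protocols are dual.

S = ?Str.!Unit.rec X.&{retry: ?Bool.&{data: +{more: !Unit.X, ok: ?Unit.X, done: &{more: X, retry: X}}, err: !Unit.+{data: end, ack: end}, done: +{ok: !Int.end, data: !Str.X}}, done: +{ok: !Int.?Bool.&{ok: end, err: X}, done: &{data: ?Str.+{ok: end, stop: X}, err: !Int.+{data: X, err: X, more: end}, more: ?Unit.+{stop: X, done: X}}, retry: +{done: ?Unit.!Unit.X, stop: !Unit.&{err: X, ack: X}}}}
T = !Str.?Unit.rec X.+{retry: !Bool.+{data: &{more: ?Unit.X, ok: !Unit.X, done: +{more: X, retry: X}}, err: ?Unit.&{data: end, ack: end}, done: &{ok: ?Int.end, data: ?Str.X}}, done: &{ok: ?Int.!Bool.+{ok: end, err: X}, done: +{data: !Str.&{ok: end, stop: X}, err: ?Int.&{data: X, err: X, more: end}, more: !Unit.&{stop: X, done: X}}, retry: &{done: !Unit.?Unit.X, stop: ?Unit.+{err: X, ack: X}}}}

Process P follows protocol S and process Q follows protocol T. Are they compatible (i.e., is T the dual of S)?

YES

?Str vs !Str  match
  !Unit vs ?Unit  match
    rec X vs rec X  match (rec unchanged)
      &{retry,done} vs +{retry,done}  match labels match
        • retry:
          ?Bool vs !Bool  match
            &{data,err,done} vs +{data,err,done}  match labels match
              • data:
                +{more,ok,done} vs &{more,ok,done}  match labels match
                  • more:
                    !Unit vs ?Unit  match
                      X vs X  match
                  • ok:
                    ?Unit vs !Unit  match
                      X vs X  match
                  • done:
                    &{more,retry} vs +{more,retry}  match labels match
                      • more:
                        X vs X  match
                      • retry:
                        X vs X  match
              • err:
                !Unit vs ?Unit  match
                  +{data,ack} vs &{data,ack}  match labels match
                    • data:
                      end vs end  match
                    • ack:
                      end vs end  match
              • done:
                +{ok,data} vs &{ok,data}  match labels match
                  • ok:
                    !Int vs ?Int  match
                      end vs end  match
                  • data:
                    !Str vs ?Str  match
                      X vs X  match
        • done:
          +{ok,done,retry} vs &{ok,done,retry}  match labels match
            • ok:
              !Int vs ?Int  match
                ?Bool vs !Bool  match
                  &{ok,err} vs +{ok,err}  match labels match
                    • ok:
                      end vs end  match
                    • err:
                      X vs X  match
            • done:
              &{data,err,more} vs +{data,err,more}  match labels match
                • data:
                  ?Str vs !Str  match
                    +{ok,stop} vs &{ok,stop}  match labels match
                      • ok:
                        end vs end  match
                      • stop:
                        X vs X  match
                • err:
                  !Int vs ?Int  match
                    +{data,err,more} vs &{data,err,more}  match labels match
                      • data:
                        X vs X  match
                      • err:
                        X vs X  match
                      • more:
                        end vs end  match
                • more:
                  ?Unit vs !Unit  match
                    +{stop,done} vs &{stop,done}  match labels match
                      • stop:
                        X vs X  match
                      • done:
                        X vs X  match
            • retry:
              +{done,stop} vs &{done,stop}  match labels match
                • done:
                  ?Unit vs !Unit  match
                    !Unit vs ?Unit  match
                      X vs X  match
                • stop:
                  !Unit vs ?Unit  match
                    &{err,ack} vs +{err,ack}  match labels match
                      • err:
                        X vs X  match
                      • ack:
                        X vs X  match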